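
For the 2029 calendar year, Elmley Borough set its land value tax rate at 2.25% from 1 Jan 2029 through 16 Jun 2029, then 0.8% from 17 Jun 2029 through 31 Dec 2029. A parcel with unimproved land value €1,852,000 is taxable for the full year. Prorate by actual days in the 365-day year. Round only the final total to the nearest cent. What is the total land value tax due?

€27,102.62

1 Jan – 16 Jun 2029: 167 days at 2.25% → €1,852,000 × 2.25% × 167/365 = €19,065.4521
17 Jun – 31 Dec 2029: 198 days at 0.8% → €1,852,000 × 0.8% × 198/365 = €8,037.1726
Total = €27,102.6247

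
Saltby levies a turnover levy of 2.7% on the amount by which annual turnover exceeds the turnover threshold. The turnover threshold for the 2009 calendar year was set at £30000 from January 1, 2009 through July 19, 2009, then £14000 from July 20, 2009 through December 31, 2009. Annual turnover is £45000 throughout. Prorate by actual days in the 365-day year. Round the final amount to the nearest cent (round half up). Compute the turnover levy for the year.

January 1 – July 19, 2009: 200 days, exemption £30000 → (£45000 − £30000) × 2.7% × 200/365 = £221.9178
July 20 – December 31, 2009: 165 days, exemption £14000 → (£45000 − £14000) × 2.7% × 165/365 = £378.3699
Total = £600.2877

£600.29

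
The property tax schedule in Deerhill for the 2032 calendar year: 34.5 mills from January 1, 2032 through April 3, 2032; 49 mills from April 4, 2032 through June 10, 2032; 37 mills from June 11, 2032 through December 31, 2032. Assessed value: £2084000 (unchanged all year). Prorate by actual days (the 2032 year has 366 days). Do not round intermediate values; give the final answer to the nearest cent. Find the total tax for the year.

January 1 – April 3, 2032: 94 days at 34.5 mills → £2084000 × 3.45% × 94/366 = £18465.6066
April 4 – June 10, 2032: 68 days at 49 mills → £2084000 × 4.9% × 68/366 = £18972.3716
June 11 – December 31, 2032: 204 days at 37 mills → £2084000 × 3.7% × 204/366 = £42978.2295
Total = £80416.2077

£80416.21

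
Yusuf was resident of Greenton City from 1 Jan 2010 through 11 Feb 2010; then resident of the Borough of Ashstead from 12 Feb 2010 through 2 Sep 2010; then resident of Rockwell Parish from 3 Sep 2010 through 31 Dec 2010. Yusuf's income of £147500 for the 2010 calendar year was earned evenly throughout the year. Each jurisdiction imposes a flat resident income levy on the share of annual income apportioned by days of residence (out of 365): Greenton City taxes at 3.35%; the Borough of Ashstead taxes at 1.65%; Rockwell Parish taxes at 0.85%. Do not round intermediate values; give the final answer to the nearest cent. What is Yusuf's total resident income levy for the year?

£2334.34

Greenton City, 1 Jan – 11 Feb 2010: 42 days → £147500 × 3.35% × 42/365 = £568.5822
The Borough of Ashstead, 12 Feb – 2 Sep 2010: 203 days → £147500 × 1.65% × 203/365 = £1353.5651
Rockwell Parish, 3 Sep – 31 Dec 2010: 120 days → £147500 × 0.85% × 120/365 = £412.1918
Total = £2334.3390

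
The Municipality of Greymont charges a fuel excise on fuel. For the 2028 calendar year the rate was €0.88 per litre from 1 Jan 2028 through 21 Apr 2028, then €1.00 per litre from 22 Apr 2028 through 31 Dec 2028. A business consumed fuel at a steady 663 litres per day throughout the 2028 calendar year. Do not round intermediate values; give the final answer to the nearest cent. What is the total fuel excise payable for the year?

1 Jan – 21 Apr 2028: 112 days × 663 litres/day = 74,256 litres at €0.88/litre → €65,345.28
22 Apr – 31 Dec 2028: 254 days × 663 litres/day = 168,402 litres at €1.00/litre → €168,402.00

€233,747.28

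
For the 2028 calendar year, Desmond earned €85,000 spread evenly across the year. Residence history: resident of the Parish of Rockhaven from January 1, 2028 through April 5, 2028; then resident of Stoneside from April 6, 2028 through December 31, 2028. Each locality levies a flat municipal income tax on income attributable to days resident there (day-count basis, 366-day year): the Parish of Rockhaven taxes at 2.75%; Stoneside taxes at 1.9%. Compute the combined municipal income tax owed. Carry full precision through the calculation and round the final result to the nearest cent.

€1,804.51

The Parish of Rockhaven, January 1 – April 5, 2028: 96 days → €85,000 × 2.75% × 96/366 = €613.1148
Stoneside, April 6 – December 31, 2028: 270 days → €85,000 × 1.9% × 270/366 = €1,191.3934
Total = €1,804.5082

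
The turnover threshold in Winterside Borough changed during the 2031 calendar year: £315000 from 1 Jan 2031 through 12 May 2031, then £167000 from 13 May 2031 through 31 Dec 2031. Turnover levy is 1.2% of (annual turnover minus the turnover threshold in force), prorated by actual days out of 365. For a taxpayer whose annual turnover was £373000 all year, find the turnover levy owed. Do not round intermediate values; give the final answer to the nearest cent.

1 Jan – 12 May 2031: 132 days, exemption £315000 → (£373000 − £315000) × 1.2% × 132/365 = £251.7041
13 May – 31 Dec 2031: 233 days, exemption £167000 → (£373000 − £167000) × 1.2% × 233/365 = £1578.0164
Total = £1829.7205

£1829.72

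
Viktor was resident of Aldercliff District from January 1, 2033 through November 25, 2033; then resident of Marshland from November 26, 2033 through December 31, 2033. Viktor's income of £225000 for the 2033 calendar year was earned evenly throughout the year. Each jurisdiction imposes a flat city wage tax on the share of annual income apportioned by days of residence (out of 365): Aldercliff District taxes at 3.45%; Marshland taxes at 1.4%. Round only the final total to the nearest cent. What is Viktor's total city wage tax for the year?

£7307.57

Aldercliff District, January 1 – November 25, 2033: 329 days → £225000 × 3.45% × 329/365 = £6996.8836
Marshland, November 26 – December 31, 2033: 36 days → £225000 × 1.4% × 36/365 = £310.6849
Total = £7307.5685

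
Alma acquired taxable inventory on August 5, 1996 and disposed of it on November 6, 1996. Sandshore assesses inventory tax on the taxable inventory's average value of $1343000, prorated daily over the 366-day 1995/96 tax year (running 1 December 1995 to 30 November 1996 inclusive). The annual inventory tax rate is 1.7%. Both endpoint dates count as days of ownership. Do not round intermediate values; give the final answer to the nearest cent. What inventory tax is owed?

$5863.70

Days held (August 5 – November 6, 1996): 94 out of 366
Tax = $1343000 × 1.7% × 94/366 = $5863.6995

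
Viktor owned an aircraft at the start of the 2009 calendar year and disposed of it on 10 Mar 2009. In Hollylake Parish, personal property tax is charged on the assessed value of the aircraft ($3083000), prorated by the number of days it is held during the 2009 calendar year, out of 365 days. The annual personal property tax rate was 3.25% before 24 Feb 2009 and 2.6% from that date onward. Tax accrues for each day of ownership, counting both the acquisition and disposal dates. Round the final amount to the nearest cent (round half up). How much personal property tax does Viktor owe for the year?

1 Jan – 23 Feb 2009: 54 days at 3.25% → $3083000 × 3.25% × 54/365 = $14823.7397
24 Feb – 10 Mar 2009: 15 days at 2.6% → $3083000 × 2.6% × 15/365 = $3294.1644
Total = $18117.9041

$18117.90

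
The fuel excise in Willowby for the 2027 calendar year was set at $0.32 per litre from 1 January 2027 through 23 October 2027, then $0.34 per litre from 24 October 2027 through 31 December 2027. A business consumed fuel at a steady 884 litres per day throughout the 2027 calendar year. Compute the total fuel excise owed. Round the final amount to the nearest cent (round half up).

1 January – 23 October 2027: 296 days × 884 litres/day = 261,664 litres at $0.32/litre → $83,732.48
24 October – 31 December 2027: 69 days × 884 litres/day = 60,996 litres at $0.34/litre → $20,738.64

$104,471.12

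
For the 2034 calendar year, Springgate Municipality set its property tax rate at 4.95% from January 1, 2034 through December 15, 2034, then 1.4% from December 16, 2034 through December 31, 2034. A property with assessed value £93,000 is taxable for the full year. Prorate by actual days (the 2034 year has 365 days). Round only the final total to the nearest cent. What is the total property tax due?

January 1 – December 15, 2034: 349 days at 4.95% → £93,000 × 4.95% × 349/365 = £4,401.7027
December 16 – December 31, 2034: 16 days at 1.4% → £93,000 × 1.4% × 16/365 = £57.0740
Total = £4,458.7767

£4,458.78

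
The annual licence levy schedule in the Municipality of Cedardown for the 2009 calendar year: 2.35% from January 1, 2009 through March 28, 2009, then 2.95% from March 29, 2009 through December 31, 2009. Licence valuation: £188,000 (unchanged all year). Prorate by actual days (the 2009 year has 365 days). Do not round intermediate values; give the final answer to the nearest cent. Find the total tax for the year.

£5,277.13

January 1 – March 28, 2009: 87 days at 2.35% → £188,000 × 2.35% × 87/365 = £1,053.0575
March 29 – December 31, 2009: 278 days at 2.95% → £188,000 × 2.95% × 278/365 = £4,224.0767
Total = £5,277.1342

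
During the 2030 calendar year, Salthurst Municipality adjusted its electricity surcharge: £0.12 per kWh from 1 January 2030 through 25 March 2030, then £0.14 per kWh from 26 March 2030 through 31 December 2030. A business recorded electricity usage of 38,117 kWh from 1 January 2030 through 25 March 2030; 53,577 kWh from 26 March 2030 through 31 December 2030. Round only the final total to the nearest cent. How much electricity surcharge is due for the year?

£12074.82

1 January – 25 March 2030: 38,117 kWh at £0.12/kWh → £4574.04
26 March – 31 December 2030: 53,577 kWh at £0.14/kWh → £7500.78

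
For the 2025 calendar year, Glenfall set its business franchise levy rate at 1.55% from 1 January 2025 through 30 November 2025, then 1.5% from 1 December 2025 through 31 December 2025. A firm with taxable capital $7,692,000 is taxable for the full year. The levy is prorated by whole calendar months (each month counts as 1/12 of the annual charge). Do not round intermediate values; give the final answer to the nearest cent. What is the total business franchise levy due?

1 January – 30 November 2025: 11 months at 1.55% → $7,692,000 × 1.55% × 11/12 = $109,290.5000
1 December – 31 December 2025: 1 month at 1.5% → $7,692,000 × 1.5% × 1/12 = $9,615.0000
Total = $118,905.5000

$118,905.50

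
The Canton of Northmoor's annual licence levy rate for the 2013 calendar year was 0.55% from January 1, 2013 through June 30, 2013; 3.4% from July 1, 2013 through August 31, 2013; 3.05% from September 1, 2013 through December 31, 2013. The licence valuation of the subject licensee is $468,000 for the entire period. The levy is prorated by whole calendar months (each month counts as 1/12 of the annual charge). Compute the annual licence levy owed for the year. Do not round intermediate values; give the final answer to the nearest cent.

January 1 – June 30, 2013: 6 months at 0.55% → $468,000 × 0.55% × 6/12 = $1,287.0000
July 1 – August 31, 2013: 2 months at 3.4% → $468,000 × 3.4% × 2/12 = $2,652.0000
September 1 – December 31, 2013: 4 months at 3.05% → $468,000 × 3.05% × 4/12 = $4,758.0000
Total = $8,697.0000

$8,697.00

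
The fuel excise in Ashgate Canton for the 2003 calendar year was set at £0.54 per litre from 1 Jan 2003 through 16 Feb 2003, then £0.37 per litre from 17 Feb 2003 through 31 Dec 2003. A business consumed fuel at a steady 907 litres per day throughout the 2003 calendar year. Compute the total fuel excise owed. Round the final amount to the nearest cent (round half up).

£129737.28

1 Jan – 16 Feb 2003: 47 days × 907 litres/day = 42,629 litres at £0.54/litre → £23019.66
17 Feb – 31 Dec 2003: 318 days × 907 litres/day = 288,426 litres at £0.37/litre → £106717.62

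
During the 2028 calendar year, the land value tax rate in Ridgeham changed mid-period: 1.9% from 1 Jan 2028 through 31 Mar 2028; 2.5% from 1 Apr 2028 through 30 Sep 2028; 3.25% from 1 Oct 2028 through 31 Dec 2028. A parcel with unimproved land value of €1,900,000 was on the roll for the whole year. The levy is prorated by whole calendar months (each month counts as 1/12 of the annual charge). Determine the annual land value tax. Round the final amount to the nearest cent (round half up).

1 Jan – 31 Mar 2028: 3 months at 1.9% → €1,900,000 × 1.9% × 3/12 = €9,025.0000
1 Apr – 30 Sep 2028: 6 months at 2.5% → €1,900,000 × 2.5% × 6/12 = €23,750.0000
1 Oct – 31 Dec 2028: 3 months at 3.25% → €1,900,000 × 3.25% × 3/12 = €15,437.5000
Total = €48,212.5000

€48,212.50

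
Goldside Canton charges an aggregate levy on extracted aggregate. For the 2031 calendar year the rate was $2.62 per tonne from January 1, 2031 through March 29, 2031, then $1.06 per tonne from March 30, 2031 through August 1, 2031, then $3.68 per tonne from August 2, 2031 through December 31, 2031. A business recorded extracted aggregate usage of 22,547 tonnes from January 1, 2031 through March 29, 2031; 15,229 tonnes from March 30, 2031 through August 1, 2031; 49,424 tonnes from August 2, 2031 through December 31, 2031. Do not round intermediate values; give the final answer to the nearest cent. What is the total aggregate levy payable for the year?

January 1 – March 29, 2031: 22,547 tonnes at $2.62/tonne → $59,073.14
March 30 – August 1, 2031: 15,229 tonnes at $1.06/tonne → $16,142.74
August 2 – December 31, 2031: 49,424 tonnes at $3.68/tonne → $181,880.32

$257,096.20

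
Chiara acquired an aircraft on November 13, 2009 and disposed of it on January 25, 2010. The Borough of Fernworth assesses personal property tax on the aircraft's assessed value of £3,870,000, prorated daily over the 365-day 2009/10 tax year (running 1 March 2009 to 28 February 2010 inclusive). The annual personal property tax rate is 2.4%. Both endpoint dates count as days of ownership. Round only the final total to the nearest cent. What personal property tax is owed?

Days held (November 13, 2009 – January 25, 2010): 74 out of 365
Tax = £3,870,000 × 2.4% × 74/365 = £18,830.4658

£18,830.47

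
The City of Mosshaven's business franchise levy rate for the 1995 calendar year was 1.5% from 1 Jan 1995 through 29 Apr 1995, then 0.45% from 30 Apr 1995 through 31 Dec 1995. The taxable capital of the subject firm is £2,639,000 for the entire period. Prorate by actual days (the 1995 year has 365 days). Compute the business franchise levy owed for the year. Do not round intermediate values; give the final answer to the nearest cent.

1 Jan – 29 Apr 1995: 119 days at 1.5% → £2,639,000 × 1.5% × 119/365 = £12,905.7945
30 Apr – 31 Dec 1995: 246 days at 0.45% → £2,639,000 × 0.45% × 246/365 = £8,003.7616
Total = £20,909.5562

£20,909.56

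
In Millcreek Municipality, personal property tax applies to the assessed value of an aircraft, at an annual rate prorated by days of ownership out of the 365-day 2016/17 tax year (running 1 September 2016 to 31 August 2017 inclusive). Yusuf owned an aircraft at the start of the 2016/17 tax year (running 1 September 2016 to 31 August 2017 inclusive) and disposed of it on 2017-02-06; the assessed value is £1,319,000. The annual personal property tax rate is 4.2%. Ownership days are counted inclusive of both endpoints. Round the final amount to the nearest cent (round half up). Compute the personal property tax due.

£24,132.28

Days held (2016-09-01 to 2017-02-06): 159 out of 365
Tax = £1,319,000 × 4.2% × 159/365 = £24,132.2795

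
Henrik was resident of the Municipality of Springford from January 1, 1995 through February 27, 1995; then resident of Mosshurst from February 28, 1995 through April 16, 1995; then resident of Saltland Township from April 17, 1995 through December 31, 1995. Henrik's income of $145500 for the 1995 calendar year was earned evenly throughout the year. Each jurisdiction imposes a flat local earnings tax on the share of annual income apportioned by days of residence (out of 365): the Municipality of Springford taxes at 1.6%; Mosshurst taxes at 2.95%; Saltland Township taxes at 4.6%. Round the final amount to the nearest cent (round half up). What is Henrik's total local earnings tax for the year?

$5683.67

The Municipality of Springford, January 1 – February 27, 1995: 58 days → $145500 × 1.6% × 58/365 = $369.9288
Mosshurst, February 28 – April 16, 1995: 48 days → $145500 × 2.95% × 48/365 = $564.4603
Saltland Township, April 17 – December 31, 1995: 259 days → $145500 × 4.6% × 259/365 = $4749.2795
Total = $5683.6685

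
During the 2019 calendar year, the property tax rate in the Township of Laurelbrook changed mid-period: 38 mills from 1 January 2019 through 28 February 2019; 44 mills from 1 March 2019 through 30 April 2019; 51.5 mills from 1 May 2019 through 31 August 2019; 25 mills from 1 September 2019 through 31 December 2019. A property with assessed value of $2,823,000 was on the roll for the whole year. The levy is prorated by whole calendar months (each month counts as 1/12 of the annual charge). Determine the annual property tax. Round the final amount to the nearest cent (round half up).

1 January – 28 February 2019: 2 months at 38 mills → $2,823,000 × 3.8% × 2/12 = $17,879.0000
1 March – 30 April 2019: 2 months at 44 mills → $2,823,000 × 4.4% × 2/12 = $20,702.0000
1 May – 31 August 2019: 4 months at 51.5 mills → $2,823,000 × 5.15% × 4/12 = $48,461.5000
1 September – 31 December 2019: 4 months at 25 mills → $2,823,000 × 2.5% × 4/12 = $23,525.0000
Total = $110,567.5000

$110,567.50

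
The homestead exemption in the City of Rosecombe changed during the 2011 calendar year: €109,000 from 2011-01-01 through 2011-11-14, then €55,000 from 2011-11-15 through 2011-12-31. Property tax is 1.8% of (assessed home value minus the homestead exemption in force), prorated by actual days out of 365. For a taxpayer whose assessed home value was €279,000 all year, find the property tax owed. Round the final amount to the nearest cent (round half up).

€3,185.16

2011-01-01 to 2011-11-14: 318 days, exemption €109,000 → (€279,000 − €109,000) × 1.8% × 318/365 = €2,665.9726
2011-11-15 to 2011-12-31: 47 days, exemption €55,000 → (€279,000 − €55,000) × 1.8% × 47/365 = €519.1890
Total = €3,185.1616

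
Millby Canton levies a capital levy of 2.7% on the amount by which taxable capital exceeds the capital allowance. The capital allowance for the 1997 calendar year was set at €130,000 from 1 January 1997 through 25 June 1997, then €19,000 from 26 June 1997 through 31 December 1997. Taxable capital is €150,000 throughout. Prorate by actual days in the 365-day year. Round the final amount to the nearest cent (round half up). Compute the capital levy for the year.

€2,091.87

1 January – 25 June 1997: 176 days, exemption €130,000 → (€150,000 − €130,000) × 2.7% × 176/365 = €260.3836
26 June – 31 December 1997: 189 days, exemption €19,000 → (€150,000 − €19,000) × 2.7% × 189/365 = €1,831.4877
Total = €2,091.8712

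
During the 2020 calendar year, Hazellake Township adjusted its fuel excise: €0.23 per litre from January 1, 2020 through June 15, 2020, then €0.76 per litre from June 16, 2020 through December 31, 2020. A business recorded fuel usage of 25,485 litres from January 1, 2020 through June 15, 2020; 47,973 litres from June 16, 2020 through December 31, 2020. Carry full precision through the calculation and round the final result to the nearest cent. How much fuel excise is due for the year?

January 1 – June 15, 2020: 25,485 litres at €0.23/litre → €5861.55
June 16 – December 31, 2020: 47,973 litres at €0.76/litre → €36459.48

€42321.03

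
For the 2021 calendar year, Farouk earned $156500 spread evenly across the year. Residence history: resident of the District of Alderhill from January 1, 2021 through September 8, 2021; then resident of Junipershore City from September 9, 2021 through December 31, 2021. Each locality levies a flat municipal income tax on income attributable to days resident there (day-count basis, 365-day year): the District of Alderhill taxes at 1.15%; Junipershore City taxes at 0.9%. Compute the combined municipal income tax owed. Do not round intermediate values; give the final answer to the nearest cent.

$1677.55

The District of Alderhill, January 1 – September 8, 2021: 251 days → $156500 × 1.15% × 251/365 = $1237.6363
Junipershore City, September 9 – December 31, 2021: 114 days → $156500 × 0.9% × 114/365 = $439.9151
Total = $1677.5514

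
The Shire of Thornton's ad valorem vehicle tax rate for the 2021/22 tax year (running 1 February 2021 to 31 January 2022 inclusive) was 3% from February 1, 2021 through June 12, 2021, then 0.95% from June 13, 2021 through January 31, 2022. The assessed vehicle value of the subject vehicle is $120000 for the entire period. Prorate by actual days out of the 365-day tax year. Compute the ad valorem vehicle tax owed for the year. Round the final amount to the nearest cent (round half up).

$2029.64

February 1 – June 12, 2021: 132 days at 3% → $120000 × 3% × 132/365 = $1301.9178
June 13, 2021 – January 31, 2022: 233 days at 0.95% → $120000 × 0.95% × 233/365 = $727.7260
Total = $2029.6438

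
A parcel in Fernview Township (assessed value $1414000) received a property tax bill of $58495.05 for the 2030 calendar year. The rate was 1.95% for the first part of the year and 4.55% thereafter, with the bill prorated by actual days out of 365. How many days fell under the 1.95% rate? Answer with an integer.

58 days

Let d = days at the first rate; then 365 − d days at the second rate.
$1414000 × [1.95%·d + 4.55%·(365−d)] / 365 = $58495.05
Solving gives d = 58, so the new rate took effect on February 28, 2030.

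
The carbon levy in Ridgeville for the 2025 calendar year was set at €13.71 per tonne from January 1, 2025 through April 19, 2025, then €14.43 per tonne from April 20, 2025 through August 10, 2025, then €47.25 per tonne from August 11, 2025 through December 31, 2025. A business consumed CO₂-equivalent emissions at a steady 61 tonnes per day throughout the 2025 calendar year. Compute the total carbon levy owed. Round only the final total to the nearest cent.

January 1 – April 19, 2025: 109 days × 61 tonnes/day = 6,649 tonnes at €13.71/tonne → €91,157.79
April 20 – August 10, 2025: 113 days × 61 tonnes/day = 6,893 tonnes at €14.43/tonne → €99,465.99
August 11 – December 31, 2025: 143 days × 61 tonnes/day = 8,723 tonnes at €47.25/tonne → €412,161.75

€602,785.53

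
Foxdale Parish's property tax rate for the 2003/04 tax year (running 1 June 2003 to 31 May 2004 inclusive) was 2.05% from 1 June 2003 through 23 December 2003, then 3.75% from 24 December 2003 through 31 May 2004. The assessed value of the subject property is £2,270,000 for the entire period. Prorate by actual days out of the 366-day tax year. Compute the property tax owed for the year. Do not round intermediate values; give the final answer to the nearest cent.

1 June – 23 December 2003: 206 days at 2.05% → £2,270,000 × 2.05% × 206/366 = £26,191.8306
24 December 2003 – 31 May 2004: 160 days at 3.75% → £2,270,000 × 3.75% × 160/366 = £37,213.1148
Total = £63,404.9454

£63,404.95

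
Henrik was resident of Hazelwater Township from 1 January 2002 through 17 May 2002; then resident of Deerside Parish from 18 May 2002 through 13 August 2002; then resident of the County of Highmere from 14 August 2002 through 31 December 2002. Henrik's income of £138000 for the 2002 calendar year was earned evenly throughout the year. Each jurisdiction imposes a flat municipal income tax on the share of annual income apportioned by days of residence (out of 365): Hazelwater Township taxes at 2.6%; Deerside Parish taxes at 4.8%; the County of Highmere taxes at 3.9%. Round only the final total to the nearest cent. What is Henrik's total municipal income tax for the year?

£5008.08

Hazelwater Township, 1 January – 17 May 2002: 137 days → £138000 × 2.6% × 137/365 = £1346.7288
Deerside Parish, 18 May – 13 August 2002: 88 days → £138000 × 4.8% × 88/365 = £1597.0192
The County of Highmere, 14 August – 31 December 2002: 140 days → £138000 × 3.9% × 140/365 = £2064.3288
Total = £5008.0767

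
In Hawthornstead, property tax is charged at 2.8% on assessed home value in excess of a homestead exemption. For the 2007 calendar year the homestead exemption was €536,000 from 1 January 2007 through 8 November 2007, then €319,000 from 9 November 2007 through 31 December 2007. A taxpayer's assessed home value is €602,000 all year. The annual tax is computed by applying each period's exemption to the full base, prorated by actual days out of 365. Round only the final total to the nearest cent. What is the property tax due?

1 January – 8 November 2007: 312 days, exemption €536,000 → (€602,000 − €536,000) × 2.8% × 312/365 = €1,579.6603
9 November – 31 December 2007: 53 days, exemption €319,000 → (€602,000 − €319,000) × 2.8% × 53/365 = €1,150.6082
Total = €2,730.2685

€2,730.27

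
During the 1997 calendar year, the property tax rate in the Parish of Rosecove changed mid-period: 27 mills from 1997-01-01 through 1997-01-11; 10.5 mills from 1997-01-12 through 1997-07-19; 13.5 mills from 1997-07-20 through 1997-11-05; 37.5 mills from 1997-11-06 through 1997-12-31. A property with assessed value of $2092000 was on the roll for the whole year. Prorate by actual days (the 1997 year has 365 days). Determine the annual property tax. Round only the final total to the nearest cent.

1997-01-01 to 1997-01-11: 11 days at 27 mills → $2092000 × 2.7% × 11/365 = $1702.2575
1997-01-12 to 1997-07-19: 189 days at 10.5 mills → $2092000 × 1.05% × 189/365 = $11374.1753
1997-07-20 to 1997-11-05: 109 days at 13.5 mills → $2092000 × 1.35% × 109/365 = $8433.9123
1997-11-06 to 1997-12-31: 56 days at 37.5 mills → $2092000 × 3.75% × 56/365 = $12036.1644
Total = $33546.5096

$33546.51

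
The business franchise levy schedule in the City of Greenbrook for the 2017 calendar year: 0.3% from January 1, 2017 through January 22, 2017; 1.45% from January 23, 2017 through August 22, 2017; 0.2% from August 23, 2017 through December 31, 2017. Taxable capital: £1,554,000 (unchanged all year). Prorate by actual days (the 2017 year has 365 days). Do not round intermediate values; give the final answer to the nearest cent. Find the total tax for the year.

£14,484.13

January 1 – January 22, 2017: 22 days at 0.3% → £1,554,000 × 0.3% × 22/365 = £280.9973
January 23 – August 22, 2017: 212 days at 1.45% → £1,554,000 × 1.45% × 212/365 = £13,087.6603
August 23 – December 31, 2017: 131 days at 0.2% → £1,554,000 × 0.2% × 131/365 = £1,115.4740
Total = £14,484.1315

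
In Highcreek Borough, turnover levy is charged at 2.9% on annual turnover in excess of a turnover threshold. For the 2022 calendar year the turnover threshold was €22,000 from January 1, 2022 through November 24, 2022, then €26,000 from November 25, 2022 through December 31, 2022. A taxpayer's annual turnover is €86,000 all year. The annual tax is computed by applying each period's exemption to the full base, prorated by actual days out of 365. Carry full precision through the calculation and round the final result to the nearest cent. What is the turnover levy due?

January 1 – November 24, 2022: 328 days, exemption €22,000 → (€86,000 − €22,000) × 2.9% × 328/365 = €1,667.8575
November 25 – December 31, 2022: 37 days, exemption €26,000 → (€86,000 − €26,000) × 2.9% × 37/365 = €176.3836
Total = €1,844.2411

€1,844.24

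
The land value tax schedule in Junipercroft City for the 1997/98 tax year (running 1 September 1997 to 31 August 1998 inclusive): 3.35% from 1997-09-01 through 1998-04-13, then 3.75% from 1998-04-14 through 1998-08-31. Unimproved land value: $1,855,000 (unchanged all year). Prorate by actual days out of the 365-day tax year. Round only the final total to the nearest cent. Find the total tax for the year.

$64,988.53

1997-09-01 to 1998-04-13: 225 days at 3.35% → $1,855,000 × 3.35% × 225/365 = $38,307.0205
1998-04-14 to 1998-08-31: 140 days at 3.75% → $1,855,000 × 3.75% × 140/365 = $26,681.5068
Total = $64,988.5274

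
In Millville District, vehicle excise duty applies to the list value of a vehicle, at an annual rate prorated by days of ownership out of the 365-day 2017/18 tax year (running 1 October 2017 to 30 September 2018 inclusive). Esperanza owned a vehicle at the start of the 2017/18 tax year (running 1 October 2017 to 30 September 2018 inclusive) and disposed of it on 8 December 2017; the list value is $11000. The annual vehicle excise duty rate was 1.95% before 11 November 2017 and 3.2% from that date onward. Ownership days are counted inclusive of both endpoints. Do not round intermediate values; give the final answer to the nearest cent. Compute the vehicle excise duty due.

$51.10

1 October – 10 November 2017: 41 days at 1.95% → $11000 × 1.95% × 41/365 = $24.0945
11 November – 8 December 2017: 28 days at 3.2% → $11000 × 3.2% × 28/365 = $27.0027
Total = $51.0973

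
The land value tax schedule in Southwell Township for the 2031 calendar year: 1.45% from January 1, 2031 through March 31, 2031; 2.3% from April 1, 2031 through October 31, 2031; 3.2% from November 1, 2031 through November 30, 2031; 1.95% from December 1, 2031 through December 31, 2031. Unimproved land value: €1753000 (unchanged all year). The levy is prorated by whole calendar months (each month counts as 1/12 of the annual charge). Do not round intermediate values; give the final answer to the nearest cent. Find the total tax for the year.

January 1 – March 31, 2031: 3 months at 1.45% → €1753000 × 1.45% × 3/12 = €6354.6250
April 1 – October 31, 2031: 7 months at 2.3% → €1753000 × 2.3% × 7/12 = €23519.4167
November 1 – November 30, 2031: 1 month at 3.2% → €1753000 × 3.2% × 1/12 = €4674.6667
December 1 – December 31, 2031: 1 month at 1.95% → €1753000 × 1.95% × 1/12 = €2848.6250
Total = €37397.3333

€37397.33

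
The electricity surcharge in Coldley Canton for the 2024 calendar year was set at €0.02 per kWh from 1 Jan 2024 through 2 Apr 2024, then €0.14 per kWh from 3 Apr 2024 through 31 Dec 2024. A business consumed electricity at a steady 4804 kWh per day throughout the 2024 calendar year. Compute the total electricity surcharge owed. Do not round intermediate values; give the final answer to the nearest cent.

1 Jan – 2 Apr 2024: 93 days × 4804 kWh/day = 446,772 kWh at €0.02/kWh → €8935.44
3 Apr – 31 Dec 2024: 273 days × 4804 kWh/day = 1,311,492 kWh at €0.14/kWh → €183608.88

€192544.32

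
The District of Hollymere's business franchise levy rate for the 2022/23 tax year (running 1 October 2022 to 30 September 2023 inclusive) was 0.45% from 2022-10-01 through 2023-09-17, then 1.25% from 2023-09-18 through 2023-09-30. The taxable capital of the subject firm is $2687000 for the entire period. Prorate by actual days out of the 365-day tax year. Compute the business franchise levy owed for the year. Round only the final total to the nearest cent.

$12857.11

2022-10-01 to 2023-09-17: 352 days at 0.45% → $2687000 × 0.45% × 352/365 = $11660.8438
2023-09-18 to 2023-09-30: 13 days at 1.25% → $2687000 × 1.25% × 13/365 = $1196.2671
Total = $12857.1110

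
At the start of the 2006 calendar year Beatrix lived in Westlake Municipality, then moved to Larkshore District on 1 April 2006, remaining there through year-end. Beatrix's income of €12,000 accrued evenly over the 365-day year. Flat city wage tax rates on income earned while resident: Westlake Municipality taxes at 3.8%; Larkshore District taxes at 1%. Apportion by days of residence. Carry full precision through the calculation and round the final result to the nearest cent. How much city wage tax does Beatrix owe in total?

€202.85

Westlake Municipality, 1 January – 31 March 2006: 90 days → €12,000 × 3.8% × 90/365 = €112.4384
Larkshore District, 1 April – 31 December 2006: 275 days → €12,000 × 1% × 275/365 = €90.4110
Total = €202.8493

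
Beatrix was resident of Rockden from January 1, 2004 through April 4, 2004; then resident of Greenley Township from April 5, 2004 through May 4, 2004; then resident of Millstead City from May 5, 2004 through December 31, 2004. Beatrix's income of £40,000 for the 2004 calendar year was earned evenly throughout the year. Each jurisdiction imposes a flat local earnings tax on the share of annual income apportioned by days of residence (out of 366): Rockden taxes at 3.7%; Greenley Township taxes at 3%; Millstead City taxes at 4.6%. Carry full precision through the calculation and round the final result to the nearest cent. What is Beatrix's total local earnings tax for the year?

£1,694.10

Rockden, January 1 – April 4, 2004: 95 days → £40,000 × 3.7% × 95/366 = £384.1530
Greenley Township, April 5 – May 4, 2004: 30 days → £40,000 × 3% × 30/366 = £98.3607
Millstead City, May 5 – December 31, 2004: 241 days → £40,000 × 4.6% × 241/366 = £1,211.5847
Total = £1,694.0984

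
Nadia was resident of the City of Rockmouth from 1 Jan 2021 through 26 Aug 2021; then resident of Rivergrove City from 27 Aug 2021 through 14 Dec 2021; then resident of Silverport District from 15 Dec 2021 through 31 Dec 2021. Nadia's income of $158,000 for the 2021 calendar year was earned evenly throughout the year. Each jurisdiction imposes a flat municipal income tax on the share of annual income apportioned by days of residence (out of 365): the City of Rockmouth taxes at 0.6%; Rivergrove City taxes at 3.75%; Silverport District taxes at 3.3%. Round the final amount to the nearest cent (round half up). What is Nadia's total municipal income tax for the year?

The City of Rockmouth, 1 Jan – 26 Aug 2021: 238 days → $158,000 × 0.6% × 238/365 = $618.1479
Rivergrove City, 27 Aug – 14 Dec 2021: 110 days → $158,000 × 3.75% × 110/365 = $1,785.6164
Silverport District, 15 Dec – 31 Dec 2021: 17 days → $158,000 × 3.3% × 17/365 = $242.8438
Total = $2,646.6082

$2,646.61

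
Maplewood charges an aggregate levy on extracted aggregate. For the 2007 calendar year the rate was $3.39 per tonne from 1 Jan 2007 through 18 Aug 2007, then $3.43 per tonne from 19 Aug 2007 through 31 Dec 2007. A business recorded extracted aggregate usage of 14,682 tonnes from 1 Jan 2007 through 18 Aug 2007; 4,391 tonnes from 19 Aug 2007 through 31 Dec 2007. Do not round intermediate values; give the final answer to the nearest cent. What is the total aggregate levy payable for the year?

$64,833.11

1 Jan – 18 Aug 2007: 14,682 tonnes at $3.39/tonne → $49,771.98
19 Aug – 31 Dec 2007: 4,391 tonnes at $3.43/tonne → $15,061.13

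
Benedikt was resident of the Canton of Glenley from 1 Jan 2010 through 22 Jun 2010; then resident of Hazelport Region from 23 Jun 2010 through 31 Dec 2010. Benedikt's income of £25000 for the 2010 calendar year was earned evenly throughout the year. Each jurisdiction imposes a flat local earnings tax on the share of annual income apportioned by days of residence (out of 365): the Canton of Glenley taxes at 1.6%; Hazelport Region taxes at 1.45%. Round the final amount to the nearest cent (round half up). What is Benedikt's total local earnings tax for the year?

The Canton of Glenley, 1 Jan – 22 Jun 2010: 173 days → £25000 × 1.6% × 173/365 = £189.5890
Hazelport Region, 23 Jun – 31 Dec 2010: 192 days → £25000 × 1.45% × 192/365 = £190.6849
Total = £380.2740

£380.27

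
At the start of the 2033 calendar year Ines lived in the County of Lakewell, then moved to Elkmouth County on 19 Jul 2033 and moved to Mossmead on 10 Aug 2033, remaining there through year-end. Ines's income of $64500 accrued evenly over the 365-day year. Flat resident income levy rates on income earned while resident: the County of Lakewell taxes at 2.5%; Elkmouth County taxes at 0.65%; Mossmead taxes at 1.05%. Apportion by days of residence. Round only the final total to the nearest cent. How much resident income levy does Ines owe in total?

The County of Lakewell, 1 Jan – 18 Jul 2033: 199 days → $64500 × 2.5% × 199/365 = $879.1438
Elkmouth County, 19 Jul – 9 Aug 2033: 22 days → $64500 × 0.65% × 22/365 = $25.2699
Mossmead, 10 Aug – 31 Dec 2033: 144 days → $64500 × 1.05% × 144/365 = $267.1890
Total = $1171.6027

$1171.60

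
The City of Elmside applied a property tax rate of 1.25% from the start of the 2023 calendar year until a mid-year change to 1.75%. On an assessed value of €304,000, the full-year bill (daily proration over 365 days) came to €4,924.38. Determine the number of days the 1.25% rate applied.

Let d = days at the first rate; then 365 − d days at the second rate.
€304,000 × [1.25%·d + 1.75%·(365−d)] / 365 = €4,924.38
Solving gives d = 95, so the new rate took effect on 6 Apr 2023.

95 days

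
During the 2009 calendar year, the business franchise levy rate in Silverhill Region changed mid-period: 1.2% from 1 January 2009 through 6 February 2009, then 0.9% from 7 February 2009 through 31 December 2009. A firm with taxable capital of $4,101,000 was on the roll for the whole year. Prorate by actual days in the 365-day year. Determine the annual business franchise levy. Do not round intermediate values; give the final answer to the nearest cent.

1 January – 6 February 2009: 37 days at 1.2% → $4,101,000 × 1.2% × 37/365 = $4,988.6137
7 February – 31 December 2009: 328 days at 0.9% → $4,101,000 × 0.9% × 328/365 = $33,167.5397
Total = $38,156.1534

$38,156.15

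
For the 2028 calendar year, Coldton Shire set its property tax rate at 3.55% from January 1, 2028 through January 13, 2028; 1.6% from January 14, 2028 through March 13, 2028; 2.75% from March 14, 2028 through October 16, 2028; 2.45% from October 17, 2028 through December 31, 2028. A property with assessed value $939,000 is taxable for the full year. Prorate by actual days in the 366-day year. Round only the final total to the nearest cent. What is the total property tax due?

January 1 – January 13, 2028: 13 days at 3.55% → $939,000 × 3.55% × 13/366 = $1,184.0123
January 14 – March 13, 2028: 60 days at 1.6% → $939,000 × 1.6% × 60/366 = $2,462.9508
March 14 – October 16, 2028: 217 days at 2.75% → $939,000 × 2.75% × 217/366 = $15,310.0615
October 17 – December 31, 2028: 76 days at 2.45% → $939,000 × 2.45% × 76/366 = $4,777.0984
Total = $23,734.1230

$23,734.12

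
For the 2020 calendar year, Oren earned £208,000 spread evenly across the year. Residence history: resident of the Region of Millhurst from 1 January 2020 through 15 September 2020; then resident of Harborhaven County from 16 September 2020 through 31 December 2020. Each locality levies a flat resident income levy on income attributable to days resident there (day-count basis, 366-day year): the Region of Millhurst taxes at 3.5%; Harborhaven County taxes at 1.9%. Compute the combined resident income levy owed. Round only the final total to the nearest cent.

The Region of Millhurst, 1 January – 15 September 2020: 259 days → £208,000 × 3.5% × 259/366 = £5,151.6940
Harborhaven County, 16 September – 31 December 2020: 107 days → £208,000 × 1.9% × 107/366 = £1,155.3661
Total = £6,307.0601

£6,307.06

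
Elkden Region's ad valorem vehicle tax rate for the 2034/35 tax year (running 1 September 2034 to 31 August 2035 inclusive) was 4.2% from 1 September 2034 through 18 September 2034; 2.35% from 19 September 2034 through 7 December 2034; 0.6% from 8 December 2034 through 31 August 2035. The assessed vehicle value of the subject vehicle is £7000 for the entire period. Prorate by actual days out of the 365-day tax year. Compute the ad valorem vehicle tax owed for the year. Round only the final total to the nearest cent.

1 September – 18 September 2034: 18 days at 4.2% → £7000 × 4.2% × 18/365 = £14.4986
19 September – 7 December 2034: 80 days at 2.35% → £7000 × 2.35% × 80/365 = £36.0548
8 December 2034 – 31 August 2035: 267 days at 0.6% → £7000 × 0.6% × 267/365 = £30.7233
Total = £81.2767

£81.28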